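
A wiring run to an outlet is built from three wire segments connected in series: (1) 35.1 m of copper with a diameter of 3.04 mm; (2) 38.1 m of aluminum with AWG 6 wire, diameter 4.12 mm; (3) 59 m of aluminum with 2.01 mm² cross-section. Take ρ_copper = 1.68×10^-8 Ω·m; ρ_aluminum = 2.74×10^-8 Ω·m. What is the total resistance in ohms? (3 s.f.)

Seg 1: A = π(d/2)² = π(1.5200e-03 m)² = 7.258e-06 m²
R_1 = (1.68×10^-8)(35.1)/(7.258e-06) = 0.08124 Ω
Seg 2: A = π(4.12/2 mm)² = π(2.0600e-03 m)² = 1.333e-05 m²
R_2 = (2.74×10^-8)(38.1)/(1.333e-05) = 0.07831 Ω
Seg 3: A = 2.01 mm² = 2.010e-06 m²
R_3 = (2.74×10^-8)(59)/(2.010e-06) = 0.8043 Ω
R_total = R_1 + R_2 + R_3 = 0.964 Ω

0.964 Ω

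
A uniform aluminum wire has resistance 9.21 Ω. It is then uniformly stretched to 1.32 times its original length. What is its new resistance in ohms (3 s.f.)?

Volume constant ⇒ A' = A/k with k = 1.32. R' = ρ(kL)/(A/k) = k²R.
R' = 1.742 × 9.21 = 16.0 Ω

16.0 Ω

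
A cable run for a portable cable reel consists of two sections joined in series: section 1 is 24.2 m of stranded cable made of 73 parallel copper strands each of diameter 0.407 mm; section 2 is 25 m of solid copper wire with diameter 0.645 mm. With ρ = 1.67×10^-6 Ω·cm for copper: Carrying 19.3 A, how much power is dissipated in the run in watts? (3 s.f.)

492 W

ρ = 1.67×10^-6 Ω·cm = 1.67×10^-8 Ω·m
Section 1: A_strand = π(2.0350e-04)² = 1.301e-07 m²; R₁ = ρL/(N·A_s) = (1.67×10^-8)(24.2)/(73×1.301e-07) = 0.04255 Ω
Section 2: A = π(d/2)² = π(3.2250e-04 m)² = 3.267e-07 m²
R₂ = (1.67×10^-8)(25)/(3.267e-07) = 1.278 Ω
R = R₁ + R₂ = 1.32 Ω
P = I²R = (19.3)² × 1.32 = 492 W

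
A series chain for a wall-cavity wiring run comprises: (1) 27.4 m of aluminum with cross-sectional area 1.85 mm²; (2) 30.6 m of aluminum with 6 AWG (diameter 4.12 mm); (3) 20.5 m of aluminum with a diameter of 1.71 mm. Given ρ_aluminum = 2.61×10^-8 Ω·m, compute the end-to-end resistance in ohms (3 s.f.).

Seg 1: A = 1.85 mm² = 1.850e-06 m²
R_1 = (2.61×10^-8)(27.4)/(1.850e-06) = 0.3866 Ω
Seg 2: A = π(4.12/2 mm)² = π(2.0600e-03 m)² = 1.333e-05 m²
R_2 = (2.61×10^-8)(30.6)/(1.333e-05) = 0.05991 Ω
Seg 3: A = π(d/2)² = π(8.5500e-04 m)² = 2.297e-06 m²
R_3 = (2.61×10^-8)(20.5)/(2.297e-06) = 0.233 Ω
R_total = R_1 + R_2 + R_3 = 0.679 Ω

0.679 Ω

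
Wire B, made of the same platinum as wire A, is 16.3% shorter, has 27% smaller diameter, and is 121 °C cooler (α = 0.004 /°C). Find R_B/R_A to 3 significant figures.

0.810

R ∝ ρL/d² with ρ ∝ (1+αΔT), so R_B/R_A = (1 − 16.3/100) × (1 − 27/100)⁻² × (1 − 0.004×121)
= 0.837 × 1.877 × 0.516 = 0.810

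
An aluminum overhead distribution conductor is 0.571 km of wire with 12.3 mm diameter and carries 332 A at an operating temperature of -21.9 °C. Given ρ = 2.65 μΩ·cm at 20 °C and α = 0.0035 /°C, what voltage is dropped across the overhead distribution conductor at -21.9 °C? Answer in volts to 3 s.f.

ρ = 2.65 μΩ·cm = 2.65×10^-8 Ω·m
A = π(d/2)² = π(6.1500e-03 m)² = 1.188e-04 m²
R₍20₎ = ρL/A = (2.65×10^-8)(571)/(1.188e-04) = 0.1273 Ω
R₍-21.9₎ = R₍20₎(1 + αΔT) = 0.1273 × (1 + 0.0035×-41.9) = 0.1087 Ω
V = IR = 332 × 0.1087 = 36.1 V

36.1 V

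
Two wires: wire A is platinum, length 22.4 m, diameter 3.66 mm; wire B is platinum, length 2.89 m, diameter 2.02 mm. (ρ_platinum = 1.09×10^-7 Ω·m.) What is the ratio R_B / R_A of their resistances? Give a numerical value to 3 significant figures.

R ∝ ρL/d², so R_B/R_A = (L_B/L_A) × (d_A/d_B)²
= (2.89/22.4) × (3.66/2.02)² = 0.424

0.424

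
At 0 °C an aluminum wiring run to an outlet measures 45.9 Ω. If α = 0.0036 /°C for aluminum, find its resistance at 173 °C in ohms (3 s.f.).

ΔT = 173 − 0 = 173 °C
R = R₀(1 + αΔT) = 45.9 × (1 + 0.0036×173) = 45.9 × 1.623 = 74.5 Ω

74.5 Ω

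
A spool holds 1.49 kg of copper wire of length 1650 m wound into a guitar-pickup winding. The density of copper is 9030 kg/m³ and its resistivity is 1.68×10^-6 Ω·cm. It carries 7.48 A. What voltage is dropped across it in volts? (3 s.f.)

ρ = 1.68×10^-6 Ω·cm = 1.68×10^-8 Ω·m
A = m/(density·L) = 1.49/(9030×1650) = 1.0000e-07 m²
R = ρL/A = (1.68×10^-8)(1650)/(1.0000e-07) = 277.2 Ω
V = IR = 7.48 × 277.2 = 2070 V

2070 V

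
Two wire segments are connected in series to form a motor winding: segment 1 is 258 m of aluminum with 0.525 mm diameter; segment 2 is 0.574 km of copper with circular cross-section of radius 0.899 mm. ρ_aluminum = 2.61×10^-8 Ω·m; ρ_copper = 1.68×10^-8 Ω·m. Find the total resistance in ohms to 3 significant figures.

34.9 Ω

Segment 1: A = π(d/2)² = π(2.6250e-04 m)² = 2.165e-07 m²
R₁ = ρL/A = (2.61×10^-8)(258)/(2.165e-07) = 31.11 Ω
Segment 2: A = πr² = π(8.9900e-04 m)² = 2.539e-06 m²
R₂ = (1.68×10^-8)(574)/(2.539e-06) = 3.798 Ω
R = R₁ + R₂ = 34.9 Ω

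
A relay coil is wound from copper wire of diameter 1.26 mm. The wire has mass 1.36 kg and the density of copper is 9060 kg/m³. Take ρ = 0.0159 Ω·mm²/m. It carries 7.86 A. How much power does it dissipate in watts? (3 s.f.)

94.8 W

ρ = 0.0159 Ω·mm²/m = 1.59×10^-8 Ω·m
A = π(d/2)² = π(6.3000e-04 m)² = 1.2469e-06 m²
L = m/(density·A) = 1.36/(9060×1.2469e-06) = 120.4 m
R = ρL/A = (1.59×10^-8)(120.4)/(1.2469e-06) = 1.535 Ω
P = I²R = (7.86)² × 1.535 = 94.8 W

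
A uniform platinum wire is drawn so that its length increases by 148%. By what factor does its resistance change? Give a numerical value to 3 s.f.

k = 1 + 148/100 = 2.48; volume constant ⇒ A' = A/k, so R' = k²R.
Factor = 6.15

6.15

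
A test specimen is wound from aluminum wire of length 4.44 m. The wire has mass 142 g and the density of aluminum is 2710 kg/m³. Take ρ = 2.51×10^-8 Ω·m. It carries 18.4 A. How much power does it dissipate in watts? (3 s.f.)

3.20 W

A = m/(density·L) = 0.142/(2710×4.44) = 1.1801e-05 m²
R = ρL/A = (2.51×10^-8)(4.44)/(1.1801e-05) = 0.009443 Ω
P = I²R = (18.4)² × 0.009443 = 3.20 W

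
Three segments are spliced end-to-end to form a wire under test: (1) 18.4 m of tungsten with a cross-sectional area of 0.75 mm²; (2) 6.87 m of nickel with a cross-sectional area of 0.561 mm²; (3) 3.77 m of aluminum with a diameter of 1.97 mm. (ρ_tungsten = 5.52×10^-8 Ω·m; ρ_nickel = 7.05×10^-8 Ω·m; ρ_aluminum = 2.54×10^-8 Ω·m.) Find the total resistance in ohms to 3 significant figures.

2.25 Ω

Seg 1: A = 0.75 mm² = 7.500e-07 m²
R_1 = (5.52×10^-8)(18.4)/(7.500e-07) = 1.354 Ω
Seg 2: A = 0.561 mm² = 5.610e-07 m²
R_2 = (7.05×10^-8)(6.87)/(5.610e-07) = 0.8633 Ω
Seg 3: A = π(d/2)² = π(9.8500e-04 m)² = 3.048e-06 m²
R_3 = (2.54×10^-8)(3.77)/(3.048e-06) = 0.03142 Ω
R_total = R_1 + R_2 + R_3 = 2.25 Ω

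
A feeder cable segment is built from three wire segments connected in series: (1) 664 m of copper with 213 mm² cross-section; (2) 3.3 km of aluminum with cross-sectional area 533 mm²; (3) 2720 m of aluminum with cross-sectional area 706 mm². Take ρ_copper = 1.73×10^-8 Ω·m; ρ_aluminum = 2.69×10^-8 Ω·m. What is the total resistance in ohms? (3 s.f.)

Seg 1: A = 213 mm² = 2.130e-04 m²
R_1 = (1.73×10^-8)(664)/(2.130e-04) = 0.05393 Ω
Seg 2: A = 533 mm² = 5.330e-04 m²
R_2 = (2.69×10^-8)(3300)/(5.330e-04) = 0.1665 Ω
Seg 3: A = 706 mm² = 7.060e-04 m²
R_3 = (2.69×10^-8)(2720)/(7.060e-04) = 0.1036 Ω
R_total = R_1 + R_2 + R_3 = 0.324 Ω

0.324 Ω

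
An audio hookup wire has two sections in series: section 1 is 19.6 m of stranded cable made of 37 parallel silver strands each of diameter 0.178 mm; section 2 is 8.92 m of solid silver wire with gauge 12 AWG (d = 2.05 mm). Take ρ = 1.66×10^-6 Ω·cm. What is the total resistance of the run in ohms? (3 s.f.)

0.398 Ω

ρ = 1.66×10^-6 Ω·cm = 1.66×10^-8 Ω·m
Section 1: A_strand = π(8.9000e-05)² = 2.488e-08 m²; R₁ = ρL/(N·A_s) = (1.66×10^-8)(19.6)/(37×2.488e-08) = 0.3534 Ω
Section 2: A = π(2.05/2 mm)² = π(1.0250e-03 m)² = 3.301e-06 m²
R₂ = (1.66×10^-8)(8.92)/(3.301e-06) = 0.04486 Ω
R = R₁ + R₂ = 0.398 Ω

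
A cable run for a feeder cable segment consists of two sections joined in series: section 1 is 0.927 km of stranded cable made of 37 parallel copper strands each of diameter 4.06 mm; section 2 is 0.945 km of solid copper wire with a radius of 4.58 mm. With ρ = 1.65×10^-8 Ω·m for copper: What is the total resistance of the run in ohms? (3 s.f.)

0.269 Ω

Section 1: A_strand = π(2.0300e-03)² = 1.295e-05 m²; R₁ = ρL/(N·A_s) = (1.65×10^-8)(927)/(37×1.295e-05) = 0.03193 Ω
Section 2: A = πr² = π(4.5800e-03 m)² = 6.590e-05 m²
R₂ = (1.65×10^-8)(945)/(6.590e-05) = 0.2366 Ω
R = R₁ + R₂ = 0.269 Ω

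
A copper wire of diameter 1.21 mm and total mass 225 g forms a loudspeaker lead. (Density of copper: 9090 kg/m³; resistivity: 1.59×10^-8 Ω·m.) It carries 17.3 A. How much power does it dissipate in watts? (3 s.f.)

89.1 W

A = π(d/2)² = π(6.0500e-04 m)² = 1.1499e-06 m²
L = m/(density·A) = 0.225/(9090×1.1499e-06) = 21.53 m
R = ρL/A = (1.59×10^-8)(21.53)/(1.1499e-06) = 0.2976 Ω
P = I²R = (17.3)² × 0.2976 = 89.1 W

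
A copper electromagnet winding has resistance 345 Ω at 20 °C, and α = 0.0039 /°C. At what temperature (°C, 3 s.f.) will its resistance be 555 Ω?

176 °C

R = R₀(1 + α(T − T₀)) ⇒ T = T₀ + (R/R₀ − 1)/α
T = 20 + (555/345 − 1)/0.0039 = 20 + (0.6087)/0.0039 = 176 °C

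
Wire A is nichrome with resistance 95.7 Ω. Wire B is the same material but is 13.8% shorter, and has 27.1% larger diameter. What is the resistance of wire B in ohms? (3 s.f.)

51.1 Ω

R ∝ L/d², so R_B/R_A = (1 − 13.8/100) × (1 + 27.1/100)⁻²
= 0.862 × 0.619 = 0.5336
R_B = 0.5336 × 95.7 = 51.1 Ω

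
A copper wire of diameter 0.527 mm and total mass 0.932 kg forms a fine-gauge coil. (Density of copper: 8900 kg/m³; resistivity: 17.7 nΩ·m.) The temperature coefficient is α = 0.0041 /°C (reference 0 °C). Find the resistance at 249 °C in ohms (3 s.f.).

78.7 Ω

ρ = 17.7 nΩ·m = 1.77×10^-8 Ω·m
A = π(d/2)² = π(2.6350e-04 m)² = 2.1813e-07 m²
L = m/(density·A) = 0.932/(8900×2.1813e-07) = 480.1 m
R = ρL/A = (1.77×10^-8)(480.1)/(2.1813e-07) = 38.96 Ω
R(249 °C) = 38.96 × (1 + 0.0041×249) = 78.7 Ω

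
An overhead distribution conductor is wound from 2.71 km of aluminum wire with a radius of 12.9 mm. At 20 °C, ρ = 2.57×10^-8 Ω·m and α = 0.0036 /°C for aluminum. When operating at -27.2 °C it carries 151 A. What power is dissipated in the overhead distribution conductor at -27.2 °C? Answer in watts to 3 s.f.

A = πr² = π(1.2900e-02 m)² = 5.228e-04 m²
R₍20₎ = ρL/A = (2.57×10^-8)(2710)/(5.228e-04) = 0.1332 Ω
R₍-27.2₎ = R₍20₎(1 + αΔT) = 0.1332 × (1 + 0.0036×-47.2) = 0.1106 Ω
P = I²R = (151)² × 0.1106 = 2520 W

2520 W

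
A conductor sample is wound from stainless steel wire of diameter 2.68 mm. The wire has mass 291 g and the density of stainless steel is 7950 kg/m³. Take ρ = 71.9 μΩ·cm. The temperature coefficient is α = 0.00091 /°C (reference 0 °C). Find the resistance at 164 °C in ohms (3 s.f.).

ρ = 71.9 μΩ·cm = 7.19×10^-7 Ω·m
A = π(d/2)² = π(1.3400e-03 m)² = 5.6410e-06 m²
L = m/(density·A) = 0.291/(7950×5.6410e-06) = 6.489 m
R = ρL/A = (7.19×10^-7)(6.489)/(5.6410e-06) = 0.8271 Ω
R(164 °C) = 0.8271 × (1 + 0.00091×164) = 0.950 Ω

0.950 Ω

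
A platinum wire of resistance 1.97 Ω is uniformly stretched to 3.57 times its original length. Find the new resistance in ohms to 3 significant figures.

Volume constant ⇒ A' = A/k with k = 3.57. R' = ρ(kL)/(A/k) = k²R.
R' = 12.74 × 1.97 = 25.1 Ω

25.1 Ω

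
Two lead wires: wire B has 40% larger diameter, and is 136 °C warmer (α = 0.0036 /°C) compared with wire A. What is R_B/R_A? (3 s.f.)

0.760

R ∝ ρL/d² with ρ ∝ (1+αΔT), so R_B/R_A = (1 + 40/100)⁻² × (1 + 0.0036×136)
= 0.5102 × 1.49 = 0.760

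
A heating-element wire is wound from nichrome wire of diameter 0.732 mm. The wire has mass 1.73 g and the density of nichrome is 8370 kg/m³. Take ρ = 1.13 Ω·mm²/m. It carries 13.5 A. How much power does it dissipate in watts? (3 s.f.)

ρ = 1.13 Ω·mm²/m = 1.13×10^-6 Ω·m
A = π(d/2)² = π(3.6600e-04 m)² = 4.2084e-07 m²
L = m/(density·A) = 0.00173/(8370×4.2084e-07) = 0.4911 m
R = ρL/A = (1.13×10^-6)(0.4911)/(4.2084e-07) = 1.319 Ω
P = I²R = (13.5)² × 1.319 = 240 W

240 W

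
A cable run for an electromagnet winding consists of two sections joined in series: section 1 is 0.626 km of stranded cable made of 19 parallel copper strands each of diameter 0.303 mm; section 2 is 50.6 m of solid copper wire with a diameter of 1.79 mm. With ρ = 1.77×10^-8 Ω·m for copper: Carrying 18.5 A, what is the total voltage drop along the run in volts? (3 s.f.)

Section 1: A_strand = π(1.5150e-04)² = 7.211e-08 m²; R₁ = ρL/(N·A_s) = (1.77×10^-8)(626)/(19×7.211e-08) = 8.088 Ω
Section 2: A = π(d/2)² = π(8.9500e-04 m)² = 2.516e-06 m²
R₂ = (1.77×10^-8)(50.6)/(2.516e-06) = 0.3559 Ω
R = R₁ + R₂ = 8.443 Ω
V = IR = 18.5 × 8.443 = 156 V

156 V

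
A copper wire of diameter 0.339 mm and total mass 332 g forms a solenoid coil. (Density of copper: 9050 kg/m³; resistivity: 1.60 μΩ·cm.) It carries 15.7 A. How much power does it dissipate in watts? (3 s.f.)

ρ = 1.60 μΩ·cm = 1.60×10^-8 Ω·m
A = π(d/2)² = π(1.6950e-04 m)² = 9.0259e-08 m²
L = m/(density·A) = 0.332/(9050×9.0259e-08) = 406.4 m
R = ρL/A = (1.60×10^-8)(406.4)/(9.0259e-08) = 72.05 Ω
P = I²R = (15.7)² × 72.05 = 17800 W

17800 W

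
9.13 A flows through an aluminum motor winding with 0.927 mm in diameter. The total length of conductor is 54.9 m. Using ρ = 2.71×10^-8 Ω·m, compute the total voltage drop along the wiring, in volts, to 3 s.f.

20.1 V

A = π(d/2)² = π(4.6350e-04 m)² = 6.749e-07 m²
R = ρL/A = (2.71×10^-8)(54.9)/(6.749e-07) = 2.204 Ω
V = IR = 9.13 × 2.204 = 20.1 V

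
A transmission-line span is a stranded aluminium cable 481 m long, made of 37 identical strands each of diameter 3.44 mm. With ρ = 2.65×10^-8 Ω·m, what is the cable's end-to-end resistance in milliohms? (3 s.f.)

37.1 mΩ

A_strand = π(1.7200e-03 m)² = 9.294e-06 m²
R_strand = ρL/A = (2.65×10^-8)(481)/(9.294e-06) = 1.371 Ω
R_total = R_strand/N = 1.371/37 = 37.1 mΩ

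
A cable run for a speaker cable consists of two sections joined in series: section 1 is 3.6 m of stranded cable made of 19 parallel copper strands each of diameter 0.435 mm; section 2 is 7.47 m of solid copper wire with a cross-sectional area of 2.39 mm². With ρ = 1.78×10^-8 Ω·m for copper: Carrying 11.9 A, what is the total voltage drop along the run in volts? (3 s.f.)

Section 1: A_strand = π(2.1750e-04)² = 1.486e-07 m²; R₁ = ρL/(N·A_s) = (1.78×10^-8)(3.6)/(19×1.486e-07) = 0.02269 Ω
Section 2: A = 2.39 mm² = 2.390e-06 m²
R₂ = (1.78×10^-8)(7.47)/(2.390e-06) = 0.05563 Ω
R = R₁ + R₂ = 0.07833 Ω
V = IR = 11.9 × 0.07833 = 0.932 V

0.932 V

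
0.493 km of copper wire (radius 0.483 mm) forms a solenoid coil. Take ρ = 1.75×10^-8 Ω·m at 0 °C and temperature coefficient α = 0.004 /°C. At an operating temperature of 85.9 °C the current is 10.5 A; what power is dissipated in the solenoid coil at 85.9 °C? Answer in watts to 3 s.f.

A = πr² = π(4.8300e-04 m)² = 7.329e-07 m²
R₍0₎ = ρL/A = (1.75×10^-8)(493)/(7.329e-07) = 11.77 Ω
R₍85.9₎ = R₍0₎(1 + αΔT) = 11.77 × (1 + 0.004×85.9) = 15.82 Ω
P = I²R = (10.5)² × 15.82 = 1740 W

1740 W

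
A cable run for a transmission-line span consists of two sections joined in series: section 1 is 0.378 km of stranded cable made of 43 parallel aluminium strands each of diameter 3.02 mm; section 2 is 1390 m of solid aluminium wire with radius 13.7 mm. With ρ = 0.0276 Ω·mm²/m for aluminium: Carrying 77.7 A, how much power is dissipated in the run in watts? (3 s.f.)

ρ = 0.0276 Ω·mm²/m = 2.76×10^-8 Ω·m
Section 1: A_strand = π(1.5100e-03)² = 7.163e-06 m²; R₁ = ρL/(N·A_s) = (2.76×10^-8)(378)/(43×7.163e-06) = 0.03387 Ω
Section 2: A = πr² = π(1.3700e-02 m)² = 5.896e-04 m²
R₂ = (2.76×10^-8)(1390)/(5.896e-04) = 0.06506 Ω
R = R₁ + R₂ = 0.09893 Ω
P = I²R = (77.7)² × 0.09893 = 597 W

597 W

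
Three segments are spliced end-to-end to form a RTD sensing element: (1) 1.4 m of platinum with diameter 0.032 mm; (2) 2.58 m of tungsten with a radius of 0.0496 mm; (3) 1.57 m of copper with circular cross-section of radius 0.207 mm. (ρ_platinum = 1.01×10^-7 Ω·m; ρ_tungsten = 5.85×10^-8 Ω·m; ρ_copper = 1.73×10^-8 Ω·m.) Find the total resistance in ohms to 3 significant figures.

196 Ω

Seg 1: A = π(d/2)² = π(1.6000e-05 m)² = 8.042e-10 m²
R_1 = (1.01×10^-7)(1.4)/(8.042e-10) = 175.8 Ω
Seg 2: A = πr² = π(4.9600e-05 m)² = 7.729e-09 m²
R_2 = (5.85×10^-8)(2.58)/(7.729e-09) = 19.53 Ω
Seg 3: A = πr² = π(2.0700e-04 m)² = 1.346e-07 m²
R_3 = (1.73×10^-8)(1.57)/(1.346e-07) = 0.2018 Ω
R_total = R_1 + R_2 + R_3 = 196 Ω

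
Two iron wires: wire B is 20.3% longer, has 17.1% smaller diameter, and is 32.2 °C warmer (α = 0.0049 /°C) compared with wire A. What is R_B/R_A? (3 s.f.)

2.03

R ∝ ρL/d² with ρ ∝ (1+αΔT), so R_B/R_A = (1 + 20.3/100) × (1 − 17.1/100)⁻² × (1 + 0.0049×32.2)
= 1.203 × 1.455 × 1.158 = 2.03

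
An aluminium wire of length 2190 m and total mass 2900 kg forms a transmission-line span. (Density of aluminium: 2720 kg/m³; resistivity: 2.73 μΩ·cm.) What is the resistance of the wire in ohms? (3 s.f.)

0.123 Ω

ρ = 2.73 μΩ·cm = 2.73×10^-8 Ω·m
A = m/(density·L) = 2900/(2720×2190) = 4.8684e-04 m²
R = ρL/A = (2.73×10^-8)(2190)/(4.8684e-04) = 0.123 Ω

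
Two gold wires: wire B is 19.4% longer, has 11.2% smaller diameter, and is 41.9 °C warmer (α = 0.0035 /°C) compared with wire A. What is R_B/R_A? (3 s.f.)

R ∝ ρL/d² with ρ ∝ (1+αΔT), so R_B/R_A = (1 + 19.4/100) × (1 − 11.2/100)⁻² × (1 + 0.0035×41.9)
= 1.194 × 1.268 × 1.147 = 1.74

1.74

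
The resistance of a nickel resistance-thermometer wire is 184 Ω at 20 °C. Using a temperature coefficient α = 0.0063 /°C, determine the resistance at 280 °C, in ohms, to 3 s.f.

485 Ω

ΔT = 280 − 20 = 260 °C
R = R₀(1 + αΔT) = 184 × (1 + 0.0063×260) = 184 × 2.638 = 485 Ω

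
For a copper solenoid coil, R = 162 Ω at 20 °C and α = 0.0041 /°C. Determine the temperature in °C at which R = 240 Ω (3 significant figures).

R = R₀(1 + α(T − T₀)) ⇒ T = T₀ + (R/R₀ − 1)/α
T = 20 + (240/162 − 1)/0.0041 = 20 + (0.4815)/0.0041 = 137 °C

137 °C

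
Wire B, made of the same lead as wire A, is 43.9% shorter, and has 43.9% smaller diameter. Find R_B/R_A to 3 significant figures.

R ∝ L/d², so R_B/R_A = (1 − 43.9/100) × (1 − 43.9/100)⁻²
= 0.561 × 3.177 = 1.78

1.78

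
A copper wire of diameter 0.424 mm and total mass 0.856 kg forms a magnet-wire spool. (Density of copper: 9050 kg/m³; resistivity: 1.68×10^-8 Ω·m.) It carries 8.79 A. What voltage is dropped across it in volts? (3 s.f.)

A = π(d/2)² = π(2.1200e-04 m)² = 1.4120e-07 m²
L = m/(density·A) = 0.856/(9050×1.4120e-07) = 669.9 m
R = ρL/A = (1.68×10^-8)(669.9)/(1.4120e-07) = 79.71 Ω
V = IR = 8.79 × 79.71 = 701 V

701 V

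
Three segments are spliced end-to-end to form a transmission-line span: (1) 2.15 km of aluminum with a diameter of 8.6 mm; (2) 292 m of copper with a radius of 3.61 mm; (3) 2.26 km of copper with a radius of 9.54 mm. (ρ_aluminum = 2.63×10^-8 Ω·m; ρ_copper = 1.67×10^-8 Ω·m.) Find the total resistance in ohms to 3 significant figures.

1.22 Ω

Seg 1: A = π(d/2)² = π(4.3000e-03 m)² = 5.809e-05 m²
R_1 = (2.63×10^-8)(2150)/(5.809e-05) = 0.9734 Ω
Seg 2: A = πr² = π(3.6100e-03 m)² = 4.094e-05 m²
R_2 = (1.67×10^-8)(292)/(4.094e-05) = 0.1191 Ω
Seg 3: A = πr² = π(9.5400e-03 m)² = 2.859e-04 m²
R_3 = (1.67×10^-8)(2260)/(2.859e-04) = 0.132 Ω
R_total = R_1 + R_2 + R_3 = 1.22 Ω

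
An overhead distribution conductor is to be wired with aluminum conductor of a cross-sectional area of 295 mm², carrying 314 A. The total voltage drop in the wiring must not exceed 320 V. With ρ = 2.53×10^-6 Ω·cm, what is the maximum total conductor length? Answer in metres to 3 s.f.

ρ = 2.53×10^-6 Ω·cm = 2.53×10^-8 Ω·m
A = 295 mm² = 2.950e-04 m²
L_max = V_max·A/(1·ρI) = (320)(2.950e-04)/(2.53×10^-8×314) = 11900 m

11900 m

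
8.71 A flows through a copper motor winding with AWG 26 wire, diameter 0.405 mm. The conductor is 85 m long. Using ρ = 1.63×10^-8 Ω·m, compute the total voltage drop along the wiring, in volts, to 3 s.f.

A = π(0.405/2 mm)² = π(2.0250e-04 m)² = 1.288e-07 m²
R = ρL/A = (1.63×10^-8)(85)/(1.288e-07) = 10.75 Ω
V = IR = 8.71 × 10.75 = 93.7 V

93.7 V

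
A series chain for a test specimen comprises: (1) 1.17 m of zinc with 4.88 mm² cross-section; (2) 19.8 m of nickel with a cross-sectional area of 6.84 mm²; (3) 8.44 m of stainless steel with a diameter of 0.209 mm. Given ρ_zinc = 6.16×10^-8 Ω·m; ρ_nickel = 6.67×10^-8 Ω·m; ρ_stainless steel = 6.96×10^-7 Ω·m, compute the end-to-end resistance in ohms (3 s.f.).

171 Ω

Seg 1: A = 4.88 mm² = 4.880e-06 m²
R_1 = (6.16×10^-8)(1.17)/(4.880e-06) = 0.01477 Ω
Seg 2: A = 6.84 mm² = 6.840e-06 m²
R_2 = (6.67×10^-8)(19.8)/(6.840e-06) = 0.1931 Ω
Seg 3: A = π(d/2)² = π(1.0450e-04 m)² = 3.431e-08 m²
R_3 = (6.96×10^-7)(8.44)/(3.431e-08) = 171.2 Ω
R_total = R_1 + R_2 + R_3 = 171 Ω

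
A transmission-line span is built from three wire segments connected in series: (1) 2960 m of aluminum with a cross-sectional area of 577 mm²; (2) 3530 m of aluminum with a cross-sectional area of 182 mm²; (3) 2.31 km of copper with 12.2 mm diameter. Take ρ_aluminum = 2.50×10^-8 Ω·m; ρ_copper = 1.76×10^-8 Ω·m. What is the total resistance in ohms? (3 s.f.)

Seg 1: A = 577 mm² = 5.770e-04 m²
R_1 = (2.50×10^-8)(2960)/(5.770e-04) = 0.1282 Ω
Seg 2: A = 182 mm² = 1.820e-04 m²
R_2 = (2.50×10^-8)(3530)/(1.820e-04) = 0.4849 Ω
Seg 3: A = π(d/2)² = π(6.1000e-03 m)² = 1.169e-04 m²
R_3 = (1.76×10^-8)(2310)/(1.169e-04) = 0.3478 Ω
R_total = R_1 + R_2 + R_3 = 0.961 Ω

0.961 Ω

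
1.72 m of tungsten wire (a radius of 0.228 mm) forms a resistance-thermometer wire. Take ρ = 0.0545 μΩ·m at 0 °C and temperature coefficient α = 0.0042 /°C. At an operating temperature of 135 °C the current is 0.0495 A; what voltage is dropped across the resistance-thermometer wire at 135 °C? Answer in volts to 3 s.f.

0.0445 V

ρ = 0.0545 μΩ·m = 5.45×10^-8 Ω·m
A = πr² = π(2.2800e-04 m)² = 1.633e-07 m²
R₍0₎ = ρL/A = (5.45×10^-8)(1.72)/(1.633e-07) = 0.574 Ω
R₍135₎ = R₍0₎(1 + αΔT) = 0.574 × (1 + 0.0042×135) = 0.8994 Ω
V = IR = 0.0495 × 0.8994 = 0.0445 V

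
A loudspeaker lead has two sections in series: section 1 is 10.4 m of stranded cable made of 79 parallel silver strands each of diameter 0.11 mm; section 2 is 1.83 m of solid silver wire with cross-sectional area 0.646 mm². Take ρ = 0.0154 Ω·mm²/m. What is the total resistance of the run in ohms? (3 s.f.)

ρ = 0.0154 Ω·mm²/m = 1.54×10^-8 Ω·m
Section 1: A_strand = π(5.5000e-05)² = 9.503e-09 m²; R₁ = ρL/(N·A_s) = (1.54×10^-8)(10.4)/(79×9.503e-09) = 0.2133 Ω
Section 2: A = 0.646 mm² = 6.460e-07 m²
R₂ = (1.54×10^-8)(1.83)/(6.460e-07) = 0.04363 Ω
R = R₁ + R₂ = 0.257 Ω

0.257 Ω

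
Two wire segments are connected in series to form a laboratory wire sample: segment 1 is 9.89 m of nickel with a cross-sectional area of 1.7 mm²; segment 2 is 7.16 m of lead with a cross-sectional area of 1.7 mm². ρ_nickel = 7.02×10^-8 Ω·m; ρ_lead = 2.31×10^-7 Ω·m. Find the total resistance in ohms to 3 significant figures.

1.38 Ω

Segment 1: A = 1.7 mm² = 1.700e-06 m²
R₁ = ρL/A = (7.02×10^-8)(9.89)/(1.700e-06) = 0.4084 Ω
R₂ = (2.31×10^-7)(7.16)/(1.700e-06) = 0.9729 Ω
R = R₁ + R₂ = 1.38 Ω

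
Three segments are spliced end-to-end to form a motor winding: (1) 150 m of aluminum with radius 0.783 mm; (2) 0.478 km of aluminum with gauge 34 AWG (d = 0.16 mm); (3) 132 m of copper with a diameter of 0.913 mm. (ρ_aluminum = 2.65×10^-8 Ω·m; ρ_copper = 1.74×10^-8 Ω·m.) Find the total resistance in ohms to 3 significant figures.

636 Ω

Seg 1: A = πr² = π(7.8300e-04 m)² = 1.926e-06 m²
R_1 = (2.65×10^-8)(150)/(1.926e-06) = 2.064 Ω
Seg 2: A = π(0.16/2 mm)² = π(8.0000e-05 m)² = 2.011e-08 m²
R_2 = (2.65×10^-8)(478)/(2.011e-08) = 630 Ω
Seg 3: A = π(d/2)² = π(4.5650e-04 m)² = 6.547e-07 m²
R_3 = (1.74×10^-8)(132)/(6.547e-07) = 3.508 Ω
R_total = R_1 + R_2 + R_3 = 636 Ω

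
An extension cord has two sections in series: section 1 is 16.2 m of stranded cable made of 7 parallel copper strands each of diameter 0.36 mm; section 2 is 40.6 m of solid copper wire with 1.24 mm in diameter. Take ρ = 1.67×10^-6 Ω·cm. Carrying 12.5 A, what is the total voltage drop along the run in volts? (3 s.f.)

ρ = 1.67×10^-6 Ω·cm = 1.67×10^-8 Ω·m
Section 1: A_strand = π(1.8000e-04)² = 1.018e-07 m²; R₁ = ρL/(N·A_s) = (1.67×10^-8)(16.2)/(7×1.018e-07) = 0.3797 Ω
Section 2: A = π(d/2)² = π(6.2000e-04 m)² = 1.208e-06 m²
R₂ = (1.67×10^-8)(40.6)/(1.208e-06) = 0.5614 Ω
R = R₁ + R₂ = 0.9411 Ω
V = IR = 12.5 × 0.9411 = 11.8 V

11.8 V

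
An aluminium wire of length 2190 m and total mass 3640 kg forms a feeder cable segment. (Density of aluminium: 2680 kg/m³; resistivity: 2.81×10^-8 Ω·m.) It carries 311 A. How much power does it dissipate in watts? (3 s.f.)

A = m/(density·L) = 3640/(2680×2190) = 6.2019e-04 m²
R = ρL/A = (2.81×10^-8)(2190)/(6.2019e-04) = 0.09923 Ω
P = I²R = (311)² × 0.09923 = 9600 W

9600 W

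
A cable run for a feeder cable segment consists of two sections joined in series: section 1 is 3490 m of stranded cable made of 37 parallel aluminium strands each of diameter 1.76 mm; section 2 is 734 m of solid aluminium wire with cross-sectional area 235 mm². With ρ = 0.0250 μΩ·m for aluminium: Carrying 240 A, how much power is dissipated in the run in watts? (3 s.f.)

ρ = 0.0250 μΩ·m = 2.50×10^-8 Ω·m
Section 1: A_strand = π(8.8000e-04)² = 2.433e-06 m²; R₁ = ρL/(N·A_s) = (2.50×10^-8)(3490)/(37×2.433e-06) = 0.9693 Ω
Section 2: A = 235 mm² = 2.350e-04 m²
R₂ = (2.50×10^-8)(734)/(2.350e-04) = 0.07809 Ω
R = R₁ + R₂ = 1.047 Ω
P = I²R = (240)² × 1.047 = 60300 W

60300 W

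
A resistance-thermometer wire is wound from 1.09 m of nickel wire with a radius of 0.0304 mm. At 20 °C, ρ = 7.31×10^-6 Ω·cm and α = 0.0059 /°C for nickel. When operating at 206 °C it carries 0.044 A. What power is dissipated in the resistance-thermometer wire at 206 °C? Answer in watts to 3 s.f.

ρ = 7.31×10^-6 Ω·cm = 7.31×10^-8 Ω·m
A = πr² = π(3.0400e-05 m)² = 2.903e-09 m²
R₍20₎ = ρL/A = (7.31×10^-8)(1.09)/(2.903e-09) = 27.44 Ω
R₍206₎ = R₍20₎(1 + αΔT) = 27.44 × (1 + 0.0059×186) = 57.56 Ω
P = I²R = (0.044)² × 57.56 = 0.111 W

0.111 W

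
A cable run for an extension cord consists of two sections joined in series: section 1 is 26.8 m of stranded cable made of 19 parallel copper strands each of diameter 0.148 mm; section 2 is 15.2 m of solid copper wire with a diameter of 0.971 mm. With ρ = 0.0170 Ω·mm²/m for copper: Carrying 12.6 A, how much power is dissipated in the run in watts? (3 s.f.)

277 W

ρ = 0.0170 Ω·mm²/m = 1.70×10^-8 Ω·m
Section 1: A_strand = π(7.4000e-05)² = 1.720e-08 m²; R₁ = ρL/(N·A_s) = (1.70×10^-8)(26.8)/(19×1.720e-08) = 1.394 Ω
Section 2: A = π(d/2)² = π(4.8550e-04 m)² = 7.405e-07 m²
R₂ = (1.70×10^-8)(15.2)/(7.405e-07) = 0.349 Ω
R = R₁ + R₂ = 1.743 Ω
P = I²R = (12.6)² × 1.743 = 277 W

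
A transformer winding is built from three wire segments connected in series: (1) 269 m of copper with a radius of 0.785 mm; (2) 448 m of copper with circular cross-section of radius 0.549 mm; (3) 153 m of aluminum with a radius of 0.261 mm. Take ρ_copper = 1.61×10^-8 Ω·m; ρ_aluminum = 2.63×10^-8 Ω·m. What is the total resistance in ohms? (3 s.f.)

Seg 1: A = πr² = π(7.8500e-04 m)² = 1.936e-06 m²
R_1 = (1.61×10^-8)(269)/(1.936e-06) = 2.237 Ω
Seg 2: A = πr² = π(5.4900e-04 m)² = 9.469e-07 m²
R_2 = (1.61×10^-8)(448)/(9.469e-07) = 7.617 Ω
Seg 3: A = πr² = π(2.6100e-04 m)² = 2.140e-07 m²
R_3 = (2.63×10^-8)(153)/(2.140e-07) = 18.8 Ω
R_total = R_1 + R_2 + R_3 = 28.7 Ω

28.7 Ω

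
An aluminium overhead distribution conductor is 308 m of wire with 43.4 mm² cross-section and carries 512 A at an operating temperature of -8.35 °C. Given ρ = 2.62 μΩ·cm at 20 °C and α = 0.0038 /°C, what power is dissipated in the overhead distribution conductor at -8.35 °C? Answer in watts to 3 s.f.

43500 W

ρ = 2.62 μΩ·cm = 2.62×10^-8 Ω·m
A = 43.4 mm² = 4.340e-05 m²
R₍20₎ = ρL/A = (2.62×10^-8)(308)/(4.340e-05) = 0.1859 Ω
R₍-8.35₎ = R₍20₎(1 + αΔT) = 0.1859 × (1 + 0.0038×-28.4) = 0.1659 Ω
P = I²R = (512)² × 0.1659 = 43500 W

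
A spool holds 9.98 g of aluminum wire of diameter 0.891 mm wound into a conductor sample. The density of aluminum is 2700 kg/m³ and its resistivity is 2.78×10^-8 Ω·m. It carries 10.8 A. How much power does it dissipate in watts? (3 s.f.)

A = π(d/2)² = π(4.4550e-04 m)² = 6.2351e-07 m²
L = m/(density·A) = 0.00998/(2700×6.2351e-07) = 5.928 m
R = ρL/A = (2.78×10^-8)(5.928)/(6.2351e-07) = 0.2643 Ω
P = I²R = (10.8)² × 0.2643 = 30.8 W

30.8 W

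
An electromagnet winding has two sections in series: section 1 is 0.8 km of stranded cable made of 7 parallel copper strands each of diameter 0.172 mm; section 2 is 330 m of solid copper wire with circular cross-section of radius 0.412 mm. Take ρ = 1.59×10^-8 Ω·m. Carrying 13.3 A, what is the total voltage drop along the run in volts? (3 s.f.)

Section 1: A_strand = π(8.6000e-05)² = 2.324e-08 m²; R₁ = ρL/(N·A_s) = (1.59×10^-8)(800)/(7×2.324e-08) = 78.21 Ω
Section 2: A = πr² = π(4.1200e-04 m)² = 5.333e-07 m²
R₂ = (1.59×10^-8)(330)/(5.333e-07) = 9.839 Ω
R = R₁ + R₂ = 88.05 Ω
V = IR = 13.3 × 88.05 = 1170 V

1170 V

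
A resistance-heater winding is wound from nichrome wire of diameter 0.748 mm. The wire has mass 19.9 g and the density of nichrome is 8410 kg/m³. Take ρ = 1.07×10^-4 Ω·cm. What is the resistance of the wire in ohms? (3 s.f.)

13.1 Ω

ρ = 1.07×10^-4 Ω·cm = 1.07×10^-6 Ω·m
A = π(d/2)² = π(3.7400e-04 m)² = 4.3943e-07 m²
L = m/(density·A) = 0.0199/(8410×4.3943e-07) = 5.385 m
R = ρL/A = (1.07×10^-6)(5.385)/(4.3943e-07) = 13.1 Ω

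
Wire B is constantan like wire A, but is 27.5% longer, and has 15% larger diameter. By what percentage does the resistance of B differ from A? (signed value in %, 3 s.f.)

-3.59%

R ∝ L/d², so R_B/R_A = (1 + 27.5/100) × (1 + 15/100)⁻²
= 1.275 × 0.7561 = 0.9641
(R_B − R_A)/R_A = 0.9641 − 1 = -3.59%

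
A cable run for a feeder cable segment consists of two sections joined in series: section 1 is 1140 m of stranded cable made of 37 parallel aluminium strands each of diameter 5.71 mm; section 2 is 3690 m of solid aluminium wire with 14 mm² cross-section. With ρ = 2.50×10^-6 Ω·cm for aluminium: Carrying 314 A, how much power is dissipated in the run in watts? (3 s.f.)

ρ = 2.50×10^-6 Ω·cm = 2.50×10^-8 Ω·m
Section 1: A_strand = π(2.8550e-03)² = 2.561e-05 m²; R₁ = ρL/(N·A_s) = (2.50×10^-8)(1140)/(37×2.561e-05) = 0.03008 Ω
Section 2: A = 14 mm² = 1.400e-05 m²
R₂ = (2.50×10^-8)(3690)/(1.400e-05) = 6.589 Ω
R = R₁ + R₂ = 6.619 Ω
P = I²R = (314)² × 6.619 = 6.53×10^5 W

6.53×10^5 W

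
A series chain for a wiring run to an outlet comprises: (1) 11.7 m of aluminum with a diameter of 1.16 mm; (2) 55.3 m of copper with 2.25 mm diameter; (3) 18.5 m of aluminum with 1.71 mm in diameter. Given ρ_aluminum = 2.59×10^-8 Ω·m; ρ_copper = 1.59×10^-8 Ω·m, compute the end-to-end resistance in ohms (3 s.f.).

0.717 Ω

Seg 1: A = π(d/2)² = π(5.8000e-04 m)² = 1.057e-06 m²
R_1 = (2.59×10^-8)(11.7)/(1.057e-06) = 0.2867 Ω
Seg 2: A = π(d/2)² = π(1.1250e-03 m)² = 3.976e-06 m²
R_2 = (1.59×10^-8)(55.3)/(3.976e-06) = 0.2211 Ω
Seg 3: A = π(d/2)² = π(8.5500e-04 m)² = 2.297e-06 m²
R_3 = (2.59×10^-8)(18.5)/(2.297e-06) = 0.2086 Ω
R_total = R_1 + R_2 + R_3 = 0.717 Ω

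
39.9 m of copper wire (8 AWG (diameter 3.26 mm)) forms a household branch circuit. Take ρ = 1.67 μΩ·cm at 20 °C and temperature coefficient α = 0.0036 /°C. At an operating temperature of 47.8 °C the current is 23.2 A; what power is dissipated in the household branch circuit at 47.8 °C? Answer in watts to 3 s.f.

ρ = 1.67 μΩ·cm = 1.67×10^-8 Ω·m
A = π(3.26/2 mm)² = π(1.6300e-03 m)² = 8.347e-06 m²
R₍20₎ = ρL/A = (1.67×10^-8)(39.9)/(8.347e-06) = 0.07983 Ω
R₍47.8₎ = R₍20₎(1 + αΔT) = 0.07983 × (1 + 0.0036×27.8) = 0.08782 Ω
P = I²R = (23.2)² × 0.08782 = 47.3 W

47.3 W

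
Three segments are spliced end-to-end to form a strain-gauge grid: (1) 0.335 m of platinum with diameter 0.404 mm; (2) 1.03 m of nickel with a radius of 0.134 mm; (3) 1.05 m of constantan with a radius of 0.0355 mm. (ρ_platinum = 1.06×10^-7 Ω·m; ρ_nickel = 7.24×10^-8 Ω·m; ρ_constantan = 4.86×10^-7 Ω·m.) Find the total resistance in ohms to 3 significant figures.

130 Ω

Seg 1: A = π(d/2)² = π(2.0200e-04 m)² = 1.282e-07 m²
R_1 = (1.06×10^-7)(0.335)/(1.282e-07) = 0.277 Ω
Seg 2: A = πr² = π(1.3400e-04 m)² = 5.641e-08 m²
R_2 = (7.24×10^-8)(1.03)/(5.641e-08) = 1.322 Ω
Seg 3: A = πr² = π(3.5500e-05 m)² = 3.959e-09 m²
R_3 = (4.86×10^-7)(1.05)/(3.959e-09) = 128.9 Ω
R_total = R_1 + R_2 + R_3 = 130 Ω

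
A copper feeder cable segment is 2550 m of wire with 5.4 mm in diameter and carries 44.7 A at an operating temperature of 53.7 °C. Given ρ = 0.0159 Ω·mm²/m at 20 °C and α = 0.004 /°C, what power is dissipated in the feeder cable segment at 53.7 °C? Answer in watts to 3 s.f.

ρ = 0.0159 Ω·mm²/m = 1.59×10^-8 Ω·m
A = π(d/2)² = π(2.7000e-03 m)² = 2.290e-05 m²
R₍20₎ = ρL/A = (1.59×10^-8)(2550)/(2.290e-05) = 1.77 Ω
R₍53.7₎ = R₍20₎(1 + αΔT) = 1.77 × (1 + 0.004×33.7) = 2.009 Ω
P = I²R = (44.7)² × 2.009 = 4010 W

4010 W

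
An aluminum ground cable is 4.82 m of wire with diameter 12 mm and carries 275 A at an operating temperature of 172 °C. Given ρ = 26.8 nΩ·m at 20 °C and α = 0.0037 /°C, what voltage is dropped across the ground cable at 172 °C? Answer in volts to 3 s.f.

ρ = 26.8 nΩ·m = 2.68×10^-8 Ω·m
A = π(d/2)² = π(6.0000e-03 m)² = 1.131e-04 m²
R₍20₎ = ρL/A = (2.68×10^-8)(4.82)/(1.131e-04) = 0.001142 Ω
R₍172₎ = R₍20₎(1 + αΔT) = 0.001142 × (1 + 0.0037×152) = 0.001785 Ω
V = IR = 275 × 0.001785 = 0.491 V

0.491 V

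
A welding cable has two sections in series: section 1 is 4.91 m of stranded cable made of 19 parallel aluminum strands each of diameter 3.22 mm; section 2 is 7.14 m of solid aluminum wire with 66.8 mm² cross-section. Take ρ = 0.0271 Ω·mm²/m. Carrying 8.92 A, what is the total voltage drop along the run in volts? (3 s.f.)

ρ = 0.0271 Ω·mm²/m = 2.71×10^-8 Ω·m
Section 1: A_strand = π(1.6100e-03)² = 8.143e-06 m²; R₁ = ρL/(N·A_s) = (2.71×10^-8)(4.91)/(19×8.143e-06) = 8.600×10^-4 Ω
Section 2: A = 66.8 mm² = 6.680e-05 m²
R₂ = (2.71×10^-8)(7.14)/(6.680e-05) = 0.002897 Ω
R = R₁ + R₂ = 0.003757 Ω
V = IR = 8.92 × 0.003757 = 0.0335 V

0.0335 V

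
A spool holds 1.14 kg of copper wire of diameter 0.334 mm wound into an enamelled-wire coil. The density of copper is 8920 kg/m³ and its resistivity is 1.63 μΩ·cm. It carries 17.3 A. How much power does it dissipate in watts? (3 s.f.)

81200 W

ρ = 1.63 μΩ·cm = 1.63×10^-8 Ω·m
A = π(d/2)² = π(1.6700e-04 m)² = 8.7616e-08 m²
L = m/(density·A) = 1.14/(8920×8.7616e-08) = 1459 m
R = ρL/A = (1.63×10^-8)(1459)/(8.7616e-08) = 271.4 Ω
P = I²R = (17.3)² × 271.4 = 81200 W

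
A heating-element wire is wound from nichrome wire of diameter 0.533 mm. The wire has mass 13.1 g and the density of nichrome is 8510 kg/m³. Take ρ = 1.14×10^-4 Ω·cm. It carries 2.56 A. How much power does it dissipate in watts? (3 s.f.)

ρ = 1.14×10^-4 Ω·cm = 1.14×10^-6 Ω·m
A = π(d/2)² = π(2.6650e-04 m)² = 2.2312e-07 m²
L = m/(density·A) = 0.0131/(8510×2.2312e-07) = 6.899 m
R = ρL/A = (1.14×10^-6)(6.899)/(2.2312e-07) = 35.25 Ω
P = I²R = (2.56)² × 35.25 = 231 W

231 W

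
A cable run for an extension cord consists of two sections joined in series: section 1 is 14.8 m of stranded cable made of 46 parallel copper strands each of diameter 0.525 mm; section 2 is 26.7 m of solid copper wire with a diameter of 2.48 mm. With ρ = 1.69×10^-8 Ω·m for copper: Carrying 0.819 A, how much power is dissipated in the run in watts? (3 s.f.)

0.0795 W

Section 1: A_strand = π(2.6250e-04)² = 2.165e-07 m²; R₁ = ρL/(N·A_s) = (1.69×10^-8)(14.8)/(46×2.165e-07) = 0.02512 Ω
Section 2: A = π(d/2)² = π(1.2400e-03 m)² = 4.831e-06 m²
R₂ = (1.69×10^-8)(26.7)/(4.831e-06) = 0.09341 Ω
R = R₁ + R₂ = 0.1185 Ω
P = I²R = (0.819)² × 0.1185 = 0.0795 W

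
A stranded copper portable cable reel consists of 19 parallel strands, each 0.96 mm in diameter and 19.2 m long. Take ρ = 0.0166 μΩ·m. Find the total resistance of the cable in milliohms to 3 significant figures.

23.2 mΩ

ρ = 0.0166 μΩ·m = 1.66×10^-8 Ω·m
A_strand = π(4.8000e-04 m)² = 7.238e-07 m²
R_strand = ρL/A = (1.66×10^-8)(19.2)/(7.238e-07) = 0.4403 Ω
R_total = R_strand/N = 0.4403/19 = 23.2 mΩ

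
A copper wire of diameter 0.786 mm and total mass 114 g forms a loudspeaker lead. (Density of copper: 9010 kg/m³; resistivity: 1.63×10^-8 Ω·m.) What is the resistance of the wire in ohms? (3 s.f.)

A = π(d/2)² = π(3.9300e-04 m)² = 4.8522e-07 m²
L = m/(density·A) = 0.114/(9010×4.8522e-07) = 26.08 m
R = ρL/A = (1.63×10^-8)(26.08)/(4.8522e-07) = 0.876 Ω

0.876 Ω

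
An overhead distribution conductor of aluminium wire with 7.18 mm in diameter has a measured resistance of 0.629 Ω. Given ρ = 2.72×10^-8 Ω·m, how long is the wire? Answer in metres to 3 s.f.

936 m

A = π(d/2)² = π(3.5900e-03 m)² = 4.049e-05 m²
L = RA/ρ = (0.629)(4.049e-05)/(2.72×10^-8) = 936 m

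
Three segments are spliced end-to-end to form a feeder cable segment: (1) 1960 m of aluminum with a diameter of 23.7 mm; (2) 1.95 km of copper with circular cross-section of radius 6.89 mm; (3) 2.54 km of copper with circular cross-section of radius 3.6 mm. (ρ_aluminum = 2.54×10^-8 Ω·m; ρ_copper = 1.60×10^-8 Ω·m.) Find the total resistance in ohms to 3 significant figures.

1.32 Ω

Seg 1: A = π(d/2)² = π(1.1850e-02 m)² = 4.412e-04 m²
R_1 = (2.54×10^-8)(1960)/(4.412e-04) = 0.1129 Ω
Seg 2: A = πr² = π(6.8900e-03 m)² = 1.491e-04 m²
R_2 = (1.60×10^-8)(1950)/(1.491e-04) = 0.2092 Ω
Seg 3: A = πr² = π(3.6000e-03 m)² = 4.072e-05 m²
R_3 = (1.60×10^-8)(2540)/(4.072e-05) = 0.9982 Ω
R_total = R_1 + R_2 + R_3 = 1.32 Ω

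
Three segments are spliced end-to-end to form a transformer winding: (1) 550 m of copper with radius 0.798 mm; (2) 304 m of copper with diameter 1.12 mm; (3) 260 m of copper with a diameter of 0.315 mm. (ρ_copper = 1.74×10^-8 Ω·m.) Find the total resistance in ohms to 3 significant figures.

68.2 Ω

Seg 1: A = πr² = π(7.9800e-04 m)² = 2.001e-06 m²
R_1 = (1.74×10^-8)(550)/(2.001e-06) = 4.784 Ω
Seg 2: A = π(d/2)² = π(5.6000e-04 m)² = 9.852e-07 m²
R_2 = (1.74×10^-8)(304)/(9.852e-07) = 5.369 Ω
Seg 3: A = π(d/2)² = π(1.5750e-04 m)² = 7.793e-08 m²
R_3 = (1.74×10^-8)(260)/(7.793e-08) = 58.05 Ω
R_total = R_1 + R_2 + R_3 = 68.2 Ω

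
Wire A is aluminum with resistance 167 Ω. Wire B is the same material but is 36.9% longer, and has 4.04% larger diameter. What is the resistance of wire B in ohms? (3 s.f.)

R ∝ L/d², so R_B/R_A = (1 + 36.9/100) × (1 + 4.04/100)⁻²
= 1.369 × 0.9238 = 1.265
R_B = 1.265 × 167 = 211 Ω

211 Ω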